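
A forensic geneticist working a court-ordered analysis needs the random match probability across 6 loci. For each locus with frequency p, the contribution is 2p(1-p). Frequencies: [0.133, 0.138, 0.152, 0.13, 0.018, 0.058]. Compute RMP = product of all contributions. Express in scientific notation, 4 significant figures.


Computing RMP for 6 loci:
Locus 1: 2 * 0.133 * 0.867 = 0.230622
Locus 2: 2 * 0.138 * 0.862 = 0.237912
Locus 3: 2 * 0.152 * 0.848 = 0.257792
Locus 4: 2 * 0.13 * 0.87 = 0.2262
Locus 5: 2 * 0.018 * 0.982 = 0.035352
Locus 6: 2 * 0.058 * 0.942 = 0.109272
RMP = 1.236e-05

1.236e-05


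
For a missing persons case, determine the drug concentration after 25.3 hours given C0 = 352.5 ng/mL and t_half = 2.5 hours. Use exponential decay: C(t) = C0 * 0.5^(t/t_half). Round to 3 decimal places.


Drug concentration decay:
Number of half-lives = t / t_half = 25.3 / 2.5 = 10.12
Decay factor = 0.5^10.12 = 0.00089862
C(t) = 352.5 * 0.00089862 = 0.317 ng/mL

0.317


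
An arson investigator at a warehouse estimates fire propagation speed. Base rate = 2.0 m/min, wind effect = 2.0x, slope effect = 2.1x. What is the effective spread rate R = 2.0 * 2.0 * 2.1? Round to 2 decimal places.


Fire spread rate calculation:
R = R0 * wind_factor * slope_factor
= 2.0 * 2.0 * 2.1
= 4 * 2.1
= 8.40 m/min

8.40


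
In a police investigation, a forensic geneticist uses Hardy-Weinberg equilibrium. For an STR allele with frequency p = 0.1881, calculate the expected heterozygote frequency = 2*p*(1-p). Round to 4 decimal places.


Hardy-Weinberg heterozygote frequency:
q = 1 - p = 1 - 0.1881 = 0.8119
2pq = 2 * 0.1881 * 0.8119 = 0.3054

0.3054


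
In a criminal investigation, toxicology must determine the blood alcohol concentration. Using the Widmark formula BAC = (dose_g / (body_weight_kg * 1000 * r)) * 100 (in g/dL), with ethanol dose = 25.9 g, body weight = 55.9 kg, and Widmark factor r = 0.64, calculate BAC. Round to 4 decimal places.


Applying the Widmark formula:
BAC = (dose_g / (body_wt * 1000 * r)) * 100
Denominator = 55.9 * 1000 * 0.64 = 35776
BAC = (25.9 / 35776) * 100
BAC = 0.0724 g/dL

0.0724


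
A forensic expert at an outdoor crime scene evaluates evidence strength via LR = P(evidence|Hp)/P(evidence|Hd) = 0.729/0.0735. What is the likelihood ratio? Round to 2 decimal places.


Likelihood ratio calculation:
LR = P(E|Hp) / P(E|Hd)
LR = 0.729 / 0.0735
LR = 9.92

9.92


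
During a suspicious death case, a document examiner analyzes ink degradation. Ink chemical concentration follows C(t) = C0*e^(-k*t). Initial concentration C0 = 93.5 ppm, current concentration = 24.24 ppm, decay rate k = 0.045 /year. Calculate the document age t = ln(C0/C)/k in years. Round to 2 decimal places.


Document age estimation:
C0/C = 93.5 / 24.24 = 3.857261
ln(C0/C) = 1.349957
t = 1.349957 / 0.045 = 30.00 years

30.00


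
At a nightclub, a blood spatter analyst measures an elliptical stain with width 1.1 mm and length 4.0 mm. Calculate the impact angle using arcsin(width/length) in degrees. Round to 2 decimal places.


Blood spatter impact angle calculation:
width / length = 1.1 / 4.0 = 0.275
angle = arcsin(0.275)
angle = 15.96 degrees

15.96


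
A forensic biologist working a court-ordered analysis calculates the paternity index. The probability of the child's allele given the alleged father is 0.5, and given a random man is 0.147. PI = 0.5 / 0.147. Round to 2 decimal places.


Paternity Index calculation:
PI = P(allele|father) / P(allele|random)
PI = 0.5 / 0.147
PI = 3.40

3.40


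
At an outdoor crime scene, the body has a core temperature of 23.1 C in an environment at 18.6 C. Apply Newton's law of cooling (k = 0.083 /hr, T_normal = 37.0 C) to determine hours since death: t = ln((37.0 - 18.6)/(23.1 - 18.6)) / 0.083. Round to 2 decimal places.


Using Newton's law of cooling:
t = ln((T_normal - T_ambient) / (T_body - T_ambient)) / k
T_normal - T_ambient = 18.4
T_body - T_ambient = 4.5
Ratio = 4.088889
ln(ratio) = 1.408273
t = 1.408273 / 0.083 = 16.97 hours

16.97


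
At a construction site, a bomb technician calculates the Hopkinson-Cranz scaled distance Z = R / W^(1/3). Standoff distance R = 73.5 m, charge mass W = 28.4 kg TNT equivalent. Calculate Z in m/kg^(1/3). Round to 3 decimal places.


Scaled distance calculation:
W^(1/3) = 28.4^(1/3) = 3.050981
Z = R / W^(1/3) = 73.5 / 3.050981
Z = 24.091 m/kg^(1/3)

24.091


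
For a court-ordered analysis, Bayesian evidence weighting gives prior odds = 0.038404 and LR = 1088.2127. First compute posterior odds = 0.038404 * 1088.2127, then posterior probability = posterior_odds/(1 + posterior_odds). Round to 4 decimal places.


Bayesian evidence evaluation:
Posterior odds = prior_odds * LR = 0.038404 * 1088.2127 = 41.79172
Posterior probability = posterior_odds / (1 + posterior_odds)
= 41.79172 / (1 + 41.79172)
= 41.79172 / 42.79172
= 0.9766

0.9766


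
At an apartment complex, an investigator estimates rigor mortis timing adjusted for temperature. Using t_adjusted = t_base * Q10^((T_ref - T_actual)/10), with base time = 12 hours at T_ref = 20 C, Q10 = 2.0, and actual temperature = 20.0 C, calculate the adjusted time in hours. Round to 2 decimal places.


Rigor mortis time adjustment:
Exponent = (T_ref - T_actual) / 10 = (20 - 20.0) / 10 = 0
Q10 factor = 2.0^0 = 1
t_adjusted = 12 * 1 = 12.00 hours

12.00


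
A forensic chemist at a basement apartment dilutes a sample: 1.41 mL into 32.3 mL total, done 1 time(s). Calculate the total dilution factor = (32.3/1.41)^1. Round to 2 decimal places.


Dilution factor calculation:
Single dilution = V_total / V_sample = 32.3 / 1.41 ≈ 22.907801
Number of dilutions = 1
Total DF = (32.3 / 1.41)^1 (full precision, rounded at the end) = 22.91

22.91


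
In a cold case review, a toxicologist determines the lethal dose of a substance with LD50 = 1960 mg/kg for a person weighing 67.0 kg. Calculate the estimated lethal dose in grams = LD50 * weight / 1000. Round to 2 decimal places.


Lethal dose calculation:
Lethal dose = LD50 * body_weight / 1000
= 1960 * 67.0 / 1000
= 131320 / 1000
= 131.32 g

131.32


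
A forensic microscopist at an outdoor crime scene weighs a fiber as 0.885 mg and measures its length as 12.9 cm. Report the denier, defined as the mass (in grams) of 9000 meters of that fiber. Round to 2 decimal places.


Denier calculation:
Mass in grams = 0.885 mg / 1000 = 0.000885 g
Length in meters = 12.9 cm / 100 = 0.129 m
Linear density = mass / length = 0.000885 / 0.129 = 0.00686047 g/m
Denier = (g/m) * 9000 = 0.00686047 * 9000 = 61.74

61.74


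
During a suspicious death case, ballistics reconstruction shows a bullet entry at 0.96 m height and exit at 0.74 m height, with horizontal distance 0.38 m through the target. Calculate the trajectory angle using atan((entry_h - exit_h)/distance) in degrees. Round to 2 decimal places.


Bullet trajectory angle:
Height difference = 0.96 - 0.74 = 0.22 m
angle = atan(0.22 / 0.38)
angle = atan(0.578947)
angle = 30.07 degrees

30.07


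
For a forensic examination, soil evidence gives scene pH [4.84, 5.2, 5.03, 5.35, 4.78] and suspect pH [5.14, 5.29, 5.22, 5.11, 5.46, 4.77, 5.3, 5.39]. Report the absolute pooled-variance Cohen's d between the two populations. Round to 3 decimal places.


Pooled-variance Cohen's d for soil pH comparison:
Scene mean = 25.2 / 5 = 5.04
Suspect mean = 41.68 / 8 = 5.21
Scene sample variance s_s^2 = 0.05735
Suspect sample variance s_c^2 = 0.045429
Pooled variance = ((n_s-1)*s_s^2 + (n_c-1)*s_c^2) / (n_s + n_c - 2) = 0.049764
Pooled SD = sqrt(0.049764) = 0.223078
Mean difference = -0.17
|d| = |-0.17| / 0.223078 = 0.762

0.762


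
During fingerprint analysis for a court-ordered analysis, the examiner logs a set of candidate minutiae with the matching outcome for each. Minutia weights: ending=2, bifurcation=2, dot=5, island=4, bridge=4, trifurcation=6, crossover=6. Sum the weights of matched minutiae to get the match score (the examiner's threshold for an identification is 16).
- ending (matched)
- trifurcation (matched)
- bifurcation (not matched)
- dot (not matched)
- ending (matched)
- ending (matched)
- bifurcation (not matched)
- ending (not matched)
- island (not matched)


Weighted minutiae match score:
  ending: matched, +2 (running total 2)
  trifurcation: matched, +6 (running total 8)
  bifurcation: not matched, +0
  dot: not matched, +0
  ending: matched, +2 (running total 10)
  ending: matched, +2 (running total 12)
  bifurcation: not matched, +0
  ending: not matched, +0
  island: not matched, +0
Total score = 12
Threshold = 16; verdict = inconclusive

12


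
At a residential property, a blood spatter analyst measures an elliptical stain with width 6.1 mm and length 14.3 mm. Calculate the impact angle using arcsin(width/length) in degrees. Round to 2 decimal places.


Blood spatter impact angle calculation:
width / length = 6.1 / 14.3 = 0.426573
angle = arcsin(0.426573)
angle = 25.25 degrees

25.25


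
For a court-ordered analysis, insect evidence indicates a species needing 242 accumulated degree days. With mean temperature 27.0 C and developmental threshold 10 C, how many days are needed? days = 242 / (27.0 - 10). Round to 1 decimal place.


Insect development time:
Effective temperature = avg_temp - T_base = 27.0 - 10 = 17.0 C
Days = ADD / effective_temp = 242 / 17.0 = 14.2 days

14.2


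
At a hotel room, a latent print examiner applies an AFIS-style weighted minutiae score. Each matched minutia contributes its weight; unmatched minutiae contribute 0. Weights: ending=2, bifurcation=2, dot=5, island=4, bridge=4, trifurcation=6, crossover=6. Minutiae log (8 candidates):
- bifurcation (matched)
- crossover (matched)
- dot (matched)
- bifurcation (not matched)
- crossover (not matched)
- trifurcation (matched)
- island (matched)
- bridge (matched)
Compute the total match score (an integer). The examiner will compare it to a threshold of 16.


Weighted minutiae match score:
  bifurcation: matched, +2 (running total 2)
  crossover: matched, +6 (running total 8)
  dot: matched, +5 (running total 13)
  bifurcation: not matched, +0
  crossover: not matched, +0
  trifurcation: matched, +6 (running total 19)
  island: matched, +4 (running total 23)
  bridge: matched, +4 (running total 27)
Total score = 27
Threshold = 16; verdict = identification

27


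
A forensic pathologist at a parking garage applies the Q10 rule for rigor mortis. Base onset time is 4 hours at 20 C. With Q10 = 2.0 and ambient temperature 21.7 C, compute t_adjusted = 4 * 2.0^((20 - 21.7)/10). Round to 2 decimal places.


Rigor mortis time adjustment:
Exponent = (T_ref - T_actual) / 10 = (20 - 21.7) / 10 = -0.17
Q10 factor = 2.0^-0.17 = 0.88884
t_adjusted = 4 * 0.88884 = 3.56 hours

3.56


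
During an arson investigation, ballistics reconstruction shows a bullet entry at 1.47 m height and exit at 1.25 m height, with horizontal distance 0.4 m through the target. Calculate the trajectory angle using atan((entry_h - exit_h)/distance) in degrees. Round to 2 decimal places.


Bullet trajectory angle:
Height difference = 1.47 - 1.25 = 0.22 m
angle = atan(0.22 / 0.4)
angle = atan(0.55)
angle = 28.81 degrees

28.81


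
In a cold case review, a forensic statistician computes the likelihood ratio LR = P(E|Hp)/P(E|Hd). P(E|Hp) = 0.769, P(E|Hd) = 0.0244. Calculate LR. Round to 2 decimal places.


Likelihood ratio calculation:
LR = P(E|Hp) / P(E|Hd)
LR = 0.769 / 0.0244
LR = 31.52

31.52


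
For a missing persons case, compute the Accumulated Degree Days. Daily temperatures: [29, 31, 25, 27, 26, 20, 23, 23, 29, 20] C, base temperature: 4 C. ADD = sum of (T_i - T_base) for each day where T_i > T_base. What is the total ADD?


Computing ADD day by day:
Day 1: max(0, 29 - 4) = 25
Day 2: max(0, 31 - 4) = 27
Day 3: max(0, 25 - 4) = 21
Day 4: max(0, 27 - 4) = 23
Day 5: max(0, 26 - 4) = 22
Day 6: max(0, 20 - 4) = 16
Day 7: max(0, 23 - 4) = 19
Day 8: max(0, 23 - 4) = 19
Day 9: max(0, 29 - 4) = 25
Day 10: max(0, 20 - 4) = 16
Total ADD = 213

213


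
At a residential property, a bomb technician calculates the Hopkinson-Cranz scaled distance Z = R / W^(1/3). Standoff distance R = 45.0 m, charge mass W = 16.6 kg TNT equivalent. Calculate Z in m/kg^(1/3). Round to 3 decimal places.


Scaled distance calculation:
W^(1/3) = 16.6^(1/3) = 2.550954
Z = R / W^(1/3) = 45.0 / 2.550954
Z = 17.640 m/kg^(1/3)

17.640


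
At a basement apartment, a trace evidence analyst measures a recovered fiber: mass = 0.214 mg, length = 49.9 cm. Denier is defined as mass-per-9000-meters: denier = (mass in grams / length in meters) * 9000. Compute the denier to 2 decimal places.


Denier calculation:
Mass in grams = 0.214 mg / 1000 = 0.000214 g
Length in meters = 49.9 cm / 100 = 0.499 m
Linear density = mass / length = 0.000214 / 0.499 = 0.00042886 g/m
Denier = (g/m) * 9000 = 0.00042886 * 9000 = 3.86

3.86


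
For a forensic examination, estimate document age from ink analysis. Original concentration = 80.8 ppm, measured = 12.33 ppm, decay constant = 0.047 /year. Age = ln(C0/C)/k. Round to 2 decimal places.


Document age estimation:
C0/C = 80.8 / 12.33 = 6.553122
ln(C0/C) = 1.879942
t = 1.879942 / 0.047 = 40.00 years

40.00


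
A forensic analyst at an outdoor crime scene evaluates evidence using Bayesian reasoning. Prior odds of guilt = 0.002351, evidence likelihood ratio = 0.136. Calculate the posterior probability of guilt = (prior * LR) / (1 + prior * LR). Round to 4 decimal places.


Bayesian evidence evaluation:
Posterior odds = prior_odds * LR = 0.002351 * 0.136 = 0.000319736
Posterior probability = posterior_odds / (1 + posterior_odds)
= 0.000319736 / (1 + 0.000319736)
= 0.000319736 / 1.000319736
= 0.0003

0.0003


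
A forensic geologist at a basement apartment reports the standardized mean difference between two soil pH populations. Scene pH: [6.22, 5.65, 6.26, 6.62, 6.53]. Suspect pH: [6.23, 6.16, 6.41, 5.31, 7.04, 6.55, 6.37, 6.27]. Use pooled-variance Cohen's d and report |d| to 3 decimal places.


Pooled-variance Cohen's d for soil pH comparison:
Scene mean = 31.28 / 5 = 6.256
Suspect mean = 50.34 / 8 = 6.2925
Scene sample variance s_s^2 = 0.14403
Suspect sample variance s_c^2 = 0.233164
Pooled variance = ((n_s-1)*s_s^2 + (n_c-1)*s_c^2) / (n_s + n_c - 2) = 0.200752
Pooled SD = sqrt(0.200752) = 0.448054
Mean difference = -0.0365
|d| = |-0.0365| / 0.448054 = 0.081

0.081


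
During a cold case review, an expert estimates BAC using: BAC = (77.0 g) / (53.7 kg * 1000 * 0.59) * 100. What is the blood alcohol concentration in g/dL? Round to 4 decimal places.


Applying the Widmark formula:
BAC = (dose_g / (body_wt * 1000 * r)) * 100
Denominator = 53.7 * 1000 * 0.59 = 31683
BAC = (77.0 / 31683) * 100
BAC = 0.2430 g/dL

0.2430


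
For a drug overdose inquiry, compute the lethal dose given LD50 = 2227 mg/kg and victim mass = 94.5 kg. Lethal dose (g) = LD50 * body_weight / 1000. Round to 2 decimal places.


Lethal dose calculation:
Lethal dose = LD50 * body_weight / 1000
= 2227 * 94.5 / 1000
= 210451.5 / 1000
= 210.45 g

210.45


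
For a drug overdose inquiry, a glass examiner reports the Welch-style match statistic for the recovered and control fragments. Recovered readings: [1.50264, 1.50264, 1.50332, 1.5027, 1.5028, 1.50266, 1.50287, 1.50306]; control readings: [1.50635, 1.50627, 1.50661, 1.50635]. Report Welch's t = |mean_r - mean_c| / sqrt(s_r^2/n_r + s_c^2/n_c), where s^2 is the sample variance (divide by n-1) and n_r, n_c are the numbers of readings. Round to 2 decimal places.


Welch's t-criterion for glass RI comparison:
Recovered mean = sum / n_r = 12.02269 / 8 = 1.5028363
Control mean = sum / n_c = 6.02558 / 4 = 1.506395
Recovered sample variance s_r^2 = 5.90268e-08
Control sample variance s_c^2 = 2.19667e-08
Welch SE (unpooled) = sqrt(s_r^2/n_r + s_c^2/n_c) = sqrt(7.37835e-09 + 5.49167e-09) = sqrt(1.287e-08) = 0.000113446
|mean_r - mean_c| = 0.00355875
t = 0.00355875 / 0.000113446 = 31.37

31.37


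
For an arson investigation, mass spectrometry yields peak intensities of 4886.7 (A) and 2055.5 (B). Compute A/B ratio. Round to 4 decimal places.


Spectral peak ratio:
Peak A = 4886.7 counts
Peak B = 2055.5 counts
Ratio = 4886.7 / 2055.5 = 2.3774

2.3774


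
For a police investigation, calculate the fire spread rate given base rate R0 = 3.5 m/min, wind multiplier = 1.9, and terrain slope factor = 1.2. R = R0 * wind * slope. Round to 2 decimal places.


Fire spread rate calculation:
R = R0 * wind_factor * slope_factor
= 3.5 * 1.9 * 1.2
= 6.65 * 1.2
= 7.98 m/min

7.98


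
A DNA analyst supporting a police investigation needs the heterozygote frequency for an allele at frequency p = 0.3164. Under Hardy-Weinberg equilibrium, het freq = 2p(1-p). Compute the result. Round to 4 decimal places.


Hardy-Weinberg heterozygote frequency:
q = 1 - p = 1 - 0.3164 = 0.6836
2pq = 2 * 0.3164 * 0.6836 = 0.4326

0.4326


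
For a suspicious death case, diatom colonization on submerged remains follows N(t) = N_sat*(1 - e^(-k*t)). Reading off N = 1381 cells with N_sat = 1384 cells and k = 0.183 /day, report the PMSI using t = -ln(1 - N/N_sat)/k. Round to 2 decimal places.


PMSI from diatom colonization curve:
N / N_sat = 1381 / 1384 = 0.997832
1 - N/N_sat = 0.002168
ln(1 - N/N_sat) = -6.13395
t = -ln(1 - N/N_sat) / k = -(-6.13395) / 0.183 = 33.52 days

33.52


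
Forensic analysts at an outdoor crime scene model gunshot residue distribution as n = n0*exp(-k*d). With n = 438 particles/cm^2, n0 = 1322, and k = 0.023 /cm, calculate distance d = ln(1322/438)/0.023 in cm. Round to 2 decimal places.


GSR distance calculation:
n0/n = 1322 / 438 = 3.018265
ln(n0/n) = 1.104682
d = 1.104682 / 0.023 = 48.03 cm

48.03


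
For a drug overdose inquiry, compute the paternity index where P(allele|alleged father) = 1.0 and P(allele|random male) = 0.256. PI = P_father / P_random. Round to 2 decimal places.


Paternity Index calculation:
PI = P(allele|father) / P(allele|random)
PI = 1.0 / 0.256
PI = 3.91

3.91


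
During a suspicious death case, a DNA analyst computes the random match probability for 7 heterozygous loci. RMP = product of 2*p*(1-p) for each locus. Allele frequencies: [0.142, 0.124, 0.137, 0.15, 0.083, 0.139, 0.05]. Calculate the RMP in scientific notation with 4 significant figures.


Computing RMP for 7 loci:
Locus 1: 2 * 0.142 * 0.858 = 0.243672
Locus 2: 2 * 0.124 * 0.876 = 0.217248
Locus 3: 2 * 0.137 * 0.863 = 0.236462
Locus 4: 2 * 0.15 * 0.85 = 0.255
Locus 5: 2 * 0.083 * 0.917 = 0.152222
Locus 6: 2 * 0.139 * 0.861 = 0.239358
Locus 7: 2 * 0.05 * 0.95 = 0.095
RMP = 1.105e-05

1.105e-05


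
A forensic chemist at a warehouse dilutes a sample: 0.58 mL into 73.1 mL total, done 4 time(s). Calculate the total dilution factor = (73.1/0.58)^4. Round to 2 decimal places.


Dilution factor calculation:
Single dilution = V_total / V_sample = 73.1 / 0.58 ≈ 126.034483
Number of dilutions = 4
Total DF = (73.1 / 0.58)^4 (full precision, rounded at the end) = 252323403.22

252323403.22


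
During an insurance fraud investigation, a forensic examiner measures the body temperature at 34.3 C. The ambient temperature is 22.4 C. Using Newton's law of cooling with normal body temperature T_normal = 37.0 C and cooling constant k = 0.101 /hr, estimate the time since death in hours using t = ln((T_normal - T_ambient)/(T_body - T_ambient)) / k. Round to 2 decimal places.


Using Newton's law of cooling:
t = ln((T_normal - T_ambient) / (T_body - T_ambient)) / k
T_normal - T_ambient = 14.6
T_body - T_ambient = 11.9
Ratio = 1.226891
ln(ratio) = 0.204483
t = 0.204483 / 0.101 = 2.02 hours

2.02


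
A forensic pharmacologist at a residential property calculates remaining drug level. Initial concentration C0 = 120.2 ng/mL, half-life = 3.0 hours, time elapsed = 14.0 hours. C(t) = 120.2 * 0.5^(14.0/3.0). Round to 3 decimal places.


Drug concentration decay:
Number of half-lives = t / t_half = 14.0 / 3.0 = 4.666667
Decay factor = 0.5^4.666667 = 0.03937252
C(t) = 120.2 * 0.03937252 = 4.733 ng/mL

4.733


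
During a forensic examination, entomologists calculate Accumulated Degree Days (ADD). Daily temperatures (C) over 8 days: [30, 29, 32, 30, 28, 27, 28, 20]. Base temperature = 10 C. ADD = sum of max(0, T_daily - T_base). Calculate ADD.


Computing ADD day by day:
Day 1: max(0, 30 - 10) = 20
Day 2: max(0, 29 - 10) = 19
Day 3: max(0, 32 - 10) = 22
Day 4: max(0, 30 - 10) = 20
Day 5: max(0, 28 - 10) = 18
Day 6: max(0, 27 - 10) = 17
Day 7: max(0, 28 - 10) = 18
Day 8: max(0, 20 - 10) = 10
Total ADD = 144

144


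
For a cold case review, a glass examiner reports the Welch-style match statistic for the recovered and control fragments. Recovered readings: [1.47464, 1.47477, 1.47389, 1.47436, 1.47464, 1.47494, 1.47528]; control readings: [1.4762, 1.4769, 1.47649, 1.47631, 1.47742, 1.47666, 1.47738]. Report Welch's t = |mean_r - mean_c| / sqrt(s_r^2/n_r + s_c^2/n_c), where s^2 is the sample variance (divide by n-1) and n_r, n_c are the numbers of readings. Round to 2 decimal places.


Welch's t-criterion for glass RI comparison:
Recovered mean = sum / n_r = 10.32252 / 7 = 1.4746457
Control mean = sum / n_c = 10.33736 / 7 = 1.4767657
Recovered sample variance s_r^2 = 1.92862e-07
Control sample variance s_c^2 = 2.39729e-07
Welch SE (unpooled) = sqrt(s_r^2/n_r + s_c^2/n_c) = sqrt(2.75517e-08 + 3.42469e-08) = sqrt(6.17986e-08) = 0.000248593
|mean_r - mean_c| = 0.00212
t = 0.00212 / 0.000248593 = 8.53

8.53


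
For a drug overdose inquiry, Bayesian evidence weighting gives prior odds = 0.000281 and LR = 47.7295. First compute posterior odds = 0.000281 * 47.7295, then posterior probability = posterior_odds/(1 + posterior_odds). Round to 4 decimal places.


Bayesian evidence evaluation:
Posterior odds = prior_odds * LR = 0.000281 * 47.7295 = 0.01341199
Posterior probability = posterior_odds / (1 + posterior_odds)
= 0.01341199 / (1 + 0.01341199)
= 0.01341199 / 1.01341199
= 0.0132

0.0132


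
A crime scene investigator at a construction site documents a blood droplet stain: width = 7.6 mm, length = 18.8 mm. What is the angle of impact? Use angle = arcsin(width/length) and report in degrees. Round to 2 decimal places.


Blood spatter impact angle calculation:
width / length = 7.6 / 18.8 = 0.404255
angle = arcsin(0.404255)
angle = 23.84 degrees

23.84


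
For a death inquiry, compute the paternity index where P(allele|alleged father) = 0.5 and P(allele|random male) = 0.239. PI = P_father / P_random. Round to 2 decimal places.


Paternity Index calculation:
PI = P(allele|father) / P(allele|random)
PI = 0.5 / 0.239
PI = 2.09

2.09


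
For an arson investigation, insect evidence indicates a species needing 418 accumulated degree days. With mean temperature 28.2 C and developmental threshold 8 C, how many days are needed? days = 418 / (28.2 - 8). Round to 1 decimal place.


Insect development time:
Effective temperature = avg_temp - T_base = 28.2 - 8 = 20.2 C
Days = ADD / effective_temp = 418 / 20.2 = 20.7 days

20.7


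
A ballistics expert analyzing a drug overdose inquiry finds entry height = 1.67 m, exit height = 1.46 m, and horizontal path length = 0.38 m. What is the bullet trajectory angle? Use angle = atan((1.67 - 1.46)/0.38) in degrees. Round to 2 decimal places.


Bullet trajectory angle:
Height difference = 1.67 - 1.46 = 0.21 m
angle = atan(0.21 / 0.38)
angle = atan(0.552632)
angle = 28.93 degrees

28.93


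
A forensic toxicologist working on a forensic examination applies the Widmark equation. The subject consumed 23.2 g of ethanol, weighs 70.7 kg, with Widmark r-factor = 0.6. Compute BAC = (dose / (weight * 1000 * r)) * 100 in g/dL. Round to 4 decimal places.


Applying the Widmark formula:
BAC = (dose_g / (body_wt * 1000 * r)) * 100
Denominator = 70.7 * 1000 * 0.6 = 42420
BAC = (23.2 / 42420) * 100
BAC = 0.0547 g/dL

0.0547


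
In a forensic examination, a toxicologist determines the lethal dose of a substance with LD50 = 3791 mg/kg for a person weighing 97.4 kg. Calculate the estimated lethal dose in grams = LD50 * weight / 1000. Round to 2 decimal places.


Lethal dose calculation:
Lethal dose = LD50 * body_weight / 1000
= 3791 * 97.4 / 1000
= 369243.4 / 1000
= 369.24 g

369.24


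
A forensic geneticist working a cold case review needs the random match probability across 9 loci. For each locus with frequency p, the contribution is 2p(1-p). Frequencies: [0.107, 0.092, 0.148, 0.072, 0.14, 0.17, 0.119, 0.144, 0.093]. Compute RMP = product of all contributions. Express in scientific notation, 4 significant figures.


Computing RMP for 9 loci:
Locus 1: 2 * 0.107 * 0.893 = 0.191102
Locus 2: 2 * 0.092 * 0.908 = 0.167072
Locus 3: 2 * 0.148 * 0.852 = 0.252192
Locus 4: 2 * 0.072 * 0.928 = 0.133632
Locus 5: 2 * 0.14 * 0.86 = 0.2408
Locus 6: 2 * 0.17 * 0.83 = 0.2822
Locus 7: 2 * 0.119 * 0.881 = 0.209678
Locus 8: 2 * 0.144 * 0.856 = 0.246528
Locus 9: 2 * 0.093 * 0.907 = 0.168702
RMP = 6.376e-07

6.376e-07


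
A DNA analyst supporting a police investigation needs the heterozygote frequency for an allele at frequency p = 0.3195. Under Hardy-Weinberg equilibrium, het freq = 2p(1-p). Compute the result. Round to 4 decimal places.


Hardy-Weinberg heterozygote frequency:
q = 1 - p = 1 - 0.3195 = 0.6805
2pq = 2 * 0.3195 * 0.6805 = 0.4348

0.4348


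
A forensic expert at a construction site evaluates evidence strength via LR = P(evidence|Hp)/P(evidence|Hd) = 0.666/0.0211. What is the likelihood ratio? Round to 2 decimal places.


Likelihood ratio calculation:
LR = P(E|Hp) / P(E|Hd)
LR = 0.666 / 0.0211
LR = 31.56

31.56


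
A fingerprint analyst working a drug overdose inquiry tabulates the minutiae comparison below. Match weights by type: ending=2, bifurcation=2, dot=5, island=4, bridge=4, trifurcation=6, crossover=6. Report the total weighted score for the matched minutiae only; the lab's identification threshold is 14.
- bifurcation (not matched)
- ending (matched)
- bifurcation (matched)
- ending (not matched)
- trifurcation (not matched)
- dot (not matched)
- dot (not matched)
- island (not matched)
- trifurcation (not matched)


Weighted minutiae match score:
  bifurcation: not matched, +0
  ending: matched, +2 (running total 2)
  bifurcation: matched, +2 (running total 4)
  ending: not matched, +0
  trifurcation: not matched, +0
  dot: not matched, +0
  dot: not matched, +0
  island: not matched, +0
  trifurcation: not matched, +0
Total score = 4
Threshold = 14; verdict = inconclusive

4


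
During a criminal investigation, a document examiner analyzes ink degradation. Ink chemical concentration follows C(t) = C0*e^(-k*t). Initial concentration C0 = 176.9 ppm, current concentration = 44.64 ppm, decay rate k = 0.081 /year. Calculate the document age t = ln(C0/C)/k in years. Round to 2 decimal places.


Document age estimation:
C0/C = 176.9 / 44.64 = 3.962814
ln(C0/C) = 1.376954
t = 1.376954 / 0.081 = 17.00 years

17.00


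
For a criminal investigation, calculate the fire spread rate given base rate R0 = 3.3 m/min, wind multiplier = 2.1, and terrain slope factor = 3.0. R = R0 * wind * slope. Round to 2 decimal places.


Fire spread rate calculation:
R = R0 * wind_factor * slope_factor
= 3.3 * 2.1 * 3.0
= 6.93 * 3.0
= 20.79 m/min

20.79


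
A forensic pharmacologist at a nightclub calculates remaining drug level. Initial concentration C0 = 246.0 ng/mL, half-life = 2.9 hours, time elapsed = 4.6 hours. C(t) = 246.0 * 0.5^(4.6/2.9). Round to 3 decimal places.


Drug concentration decay:
Number of half-lives = t / t_half = 4.6 / 2.9 = 1.586207
Decay factor = 0.5^1.586207 = 0.33304592
C(t) = 246.0 * 0.33304592 = 81.929 ng/mL

81.929


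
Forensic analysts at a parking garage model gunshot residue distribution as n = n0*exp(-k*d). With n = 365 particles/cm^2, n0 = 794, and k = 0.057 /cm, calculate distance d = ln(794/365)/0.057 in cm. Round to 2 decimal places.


GSR distance calculation:
n0/n = 794 / 365 = 2.175342
ln(n0/n) = 0.777186
d = 0.777186 / 0.057 = 13.63 cm

13.63


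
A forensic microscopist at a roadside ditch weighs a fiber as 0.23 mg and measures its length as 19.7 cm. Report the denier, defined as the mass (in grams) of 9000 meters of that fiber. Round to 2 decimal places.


Denier calculation:
Mass in grams = 0.23 mg / 1000 = 0.00023 g
Length in meters = 19.7 cm / 100 = 0.197 m
Linear density = mass / length = 0.00023 / 0.197 = 0.00116751 g/m
Denier = (g/m) * 9000 = 0.00116751 * 9000 = 10.51

10.51


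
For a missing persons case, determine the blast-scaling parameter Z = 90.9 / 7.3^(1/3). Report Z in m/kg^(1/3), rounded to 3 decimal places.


Scaled distance calculation:
W^(1/3) = 7.3^(1/3) = 1.939877
Z = R / W^(1/3) = 90.9 / 1.939877
Z = 46.859 m/kg^(1/3)

46.859


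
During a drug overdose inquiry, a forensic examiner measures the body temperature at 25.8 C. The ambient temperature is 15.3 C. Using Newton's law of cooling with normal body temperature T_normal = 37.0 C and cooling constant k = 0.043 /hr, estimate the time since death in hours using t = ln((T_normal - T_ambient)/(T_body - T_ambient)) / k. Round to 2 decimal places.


Using Newton's law of cooling:
t = ln((T_normal - T_ambient) / (T_body - T_ambient)) / k
T_normal - T_ambient = 21.7
T_body - T_ambient = 10.5
Ratio = 2.066667
ln(ratio) = 0.725937
t = 0.725937 / 0.043 = 16.88 hours

16.88


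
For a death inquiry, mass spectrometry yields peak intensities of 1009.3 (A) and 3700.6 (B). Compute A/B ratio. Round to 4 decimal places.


Spectral peak ratio:
Peak A = 1009.3 counts
Peak B = 3700.6 counts
Ratio = 1009.3 / 3700.6 = 0.2727

0.2727


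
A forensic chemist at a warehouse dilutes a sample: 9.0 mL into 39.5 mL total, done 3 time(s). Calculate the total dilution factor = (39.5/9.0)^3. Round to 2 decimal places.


Dilution factor calculation:
Single dilution = V_total / V_sample = 39.5 / 9.0 ≈ 4.388889
Number of dilutions = 3
Total DF = (39.5 / 9.0)^3 (full precision, rounded at the end) = 84.54

84.54


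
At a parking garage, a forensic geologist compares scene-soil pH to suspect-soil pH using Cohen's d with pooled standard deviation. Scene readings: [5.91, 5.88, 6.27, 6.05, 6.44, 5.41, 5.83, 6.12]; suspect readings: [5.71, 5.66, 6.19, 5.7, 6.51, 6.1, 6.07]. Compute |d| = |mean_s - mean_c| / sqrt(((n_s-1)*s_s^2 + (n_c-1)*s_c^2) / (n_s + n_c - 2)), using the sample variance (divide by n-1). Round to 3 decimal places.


Pooled-variance Cohen's d for soil pH comparison:
Scene mean = 47.91 / 8 = 5.98875
Suspect mean = 41.94 / 7 = 5.991429
Scene sample variance s_s^2 = 0.097412
Suspect sample variance s_c^2 = 0.100048
Pooled variance = ((n_s-1)*s_s^2 + (n_c-1)*s_c^2) / (n_s + n_c - 2) = 0.098629
Pooled SD = sqrt(0.098629) = 0.314053
Mean difference = -0.002679
|d| = |-0.002679| / 0.314053 = 0.009

0.009


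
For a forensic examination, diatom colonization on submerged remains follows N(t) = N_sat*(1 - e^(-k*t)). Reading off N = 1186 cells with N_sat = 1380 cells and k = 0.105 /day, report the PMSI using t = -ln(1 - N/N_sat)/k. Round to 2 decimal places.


PMSI from diatom colonization curve:
N / N_sat = 1186 / 1380 = 0.85942
1 - N/N_sat = 0.14058
ln(1 - N/N_sat) = -1.961979
t = -ln(1 - N/N_sat) / k = -(-1.961979) / 0.105 = 18.69 days

18.69


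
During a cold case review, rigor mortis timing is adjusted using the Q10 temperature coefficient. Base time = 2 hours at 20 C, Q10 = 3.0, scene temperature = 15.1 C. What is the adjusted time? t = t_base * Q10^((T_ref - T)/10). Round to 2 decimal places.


Rigor mortis time adjustment:
Exponent = (T_ref - T_actual) / 10 = (20 - 15.1) / 10 = 0.49
Q10 factor = 3.0^0.49 = 1.71313
t_adjusted = 2 * 1.71313 = 3.43 hours

3.43


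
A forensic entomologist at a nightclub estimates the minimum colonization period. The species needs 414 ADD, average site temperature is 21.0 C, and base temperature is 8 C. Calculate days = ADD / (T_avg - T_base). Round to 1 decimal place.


Insect development time:
Effective temperature = avg_temp - T_base = 21.0 - 8 = 13.0 C
Days = ADD / effective_temp = 414 / 13.0 = 31.8 days

31.8


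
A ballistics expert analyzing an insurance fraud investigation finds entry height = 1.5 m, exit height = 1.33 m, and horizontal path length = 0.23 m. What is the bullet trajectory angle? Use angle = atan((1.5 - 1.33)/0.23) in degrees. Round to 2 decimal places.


Bullet trajectory angle:
Height difference = 1.5 - 1.33 = 0.17 m
angle = atan(0.17 / 0.23)
angle = atan(0.73913)
angle = 36.47 degrees

36.47


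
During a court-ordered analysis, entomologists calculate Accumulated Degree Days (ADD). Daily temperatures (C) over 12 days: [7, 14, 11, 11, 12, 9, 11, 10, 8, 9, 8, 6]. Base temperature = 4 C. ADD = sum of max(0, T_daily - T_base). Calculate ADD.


Computing ADD day by day:
Day 1: max(0, 7 - 4) = 3
Day 2: max(0, 14 - 4) = 10
Day 3: max(0, 11 - 4) = 7
Day 4: max(0, 11 - 4) = 7
Day 5: max(0, 12 - 4) = 8
Day 6: max(0, 9 - 4) = 5
Day 7: max(0, 11 - 4) = 7
Day 8: max(0, 10 - 4) = 6
Day 9: max(0, 8 - 4) = 4
Day 10: max(0, 9 - 4) = 5
Day 11: max(0, 8 - 4) = 4
Day 12: max(0, 6 - 4) = 2
Total ADD = 68

68


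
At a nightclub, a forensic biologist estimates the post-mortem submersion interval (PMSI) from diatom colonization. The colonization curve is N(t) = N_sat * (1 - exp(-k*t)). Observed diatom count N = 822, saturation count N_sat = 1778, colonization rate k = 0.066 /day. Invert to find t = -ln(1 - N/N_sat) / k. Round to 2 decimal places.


PMSI from diatom colonization curve:
N / N_sat = 822 / 1778 = 0.462317
1 - N/N_sat = 0.537683
ln(1 - N/N_sat) = -0.620486
t = -ln(1 - N/N_sat) / k = -(-0.620486) / 0.066 = 9.40 days

9.40


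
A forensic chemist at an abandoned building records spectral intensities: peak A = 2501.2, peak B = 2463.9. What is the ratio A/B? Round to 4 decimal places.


Spectral peak ratio:
Peak A = 2501.2 counts
Peak B = 2463.9 counts
Ratio = 2501.2 / 2463.9 = 1.0151

1.0151


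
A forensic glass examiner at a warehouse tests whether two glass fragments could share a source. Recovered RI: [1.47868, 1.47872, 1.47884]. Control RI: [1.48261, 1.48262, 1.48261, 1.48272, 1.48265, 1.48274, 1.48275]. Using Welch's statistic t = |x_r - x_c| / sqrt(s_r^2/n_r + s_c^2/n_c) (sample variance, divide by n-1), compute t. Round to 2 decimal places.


Welch's t-criterion for glass RI comparison:
Recovered mean = sum / n_r = 4.43624 / 3 = 1.4787467
Control mean = sum / n_c = 10.3787 / 7 = 1.4826714
Recovered sample variance s_r^2 = 6.93333e-09
Control sample variance s_c^2 = 3.98095e-09
Welch SE (unpooled) = sqrt(s_r^2/n_r + s_c^2/n_c) = sqrt(2.31111e-09 + 5.68707e-10) = sqrt(2.87982e-09) = 5.3664e-05
|mean_r - mean_c| = 0.00392476
t = 0.00392476 / 5.3664e-05 = 73.14

73.14


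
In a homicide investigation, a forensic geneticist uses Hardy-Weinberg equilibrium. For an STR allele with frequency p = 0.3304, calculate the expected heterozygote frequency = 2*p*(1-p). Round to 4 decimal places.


Hardy-Weinberg heterozygote frequency:
q = 1 - p = 1 - 0.3304 = 0.6696
2pq = 2 * 0.3304 * 0.6696 = 0.4425

0.4425


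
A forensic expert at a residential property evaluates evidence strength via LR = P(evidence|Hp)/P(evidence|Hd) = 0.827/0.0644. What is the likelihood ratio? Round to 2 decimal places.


Likelihood ratio calculation:
LR = P(E|Hp) / P(E|Hd)
LR = 0.827 / 0.0644
LR = 12.84

12.84


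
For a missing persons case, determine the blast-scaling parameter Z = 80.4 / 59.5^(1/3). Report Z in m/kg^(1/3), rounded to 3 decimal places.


Scaled distance calculation:
W^(1/3) = 59.5^(1/3) = 3.903963
Z = R / W^(1/3) = 80.4 / 3.903963
Z = 20.594 m/kg^(1/3)

20.594


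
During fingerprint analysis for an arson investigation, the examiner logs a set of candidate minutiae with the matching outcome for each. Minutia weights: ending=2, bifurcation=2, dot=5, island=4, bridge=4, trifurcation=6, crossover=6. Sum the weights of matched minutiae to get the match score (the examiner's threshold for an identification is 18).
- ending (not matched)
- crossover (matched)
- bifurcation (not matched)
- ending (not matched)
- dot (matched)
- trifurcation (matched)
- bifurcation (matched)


Weighted minutiae match score:
  ending: not matched, +0
  crossover: matched, +6 (running total 6)
  bifurcation: not matched, +0
  ending: not matched, +0
  dot: matched, +5 (running total 11)
  trifurcation: matched, +6 (running total 17)
  bifurcation: matched, +2 (running total 19)
Total score = 19
Threshold = 18; verdict = identification

19


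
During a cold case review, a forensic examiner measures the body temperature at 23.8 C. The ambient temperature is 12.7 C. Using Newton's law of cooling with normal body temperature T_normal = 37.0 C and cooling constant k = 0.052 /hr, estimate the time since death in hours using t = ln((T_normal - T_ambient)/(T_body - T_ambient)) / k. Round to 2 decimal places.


Using Newton's law of cooling:
t = ln((T_normal - T_ambient) / (T_body - T_ambient)) / k
T_normal - T_ambient = 24.3
T_body - T_ambient = 11.1
Ratio = 2.189189
ln(ratio) = 0.783531
t = 0.783531 / 0.052 = 15.07 hours

15.07


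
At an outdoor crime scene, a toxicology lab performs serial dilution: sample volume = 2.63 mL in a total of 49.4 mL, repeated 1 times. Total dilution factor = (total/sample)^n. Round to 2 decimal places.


Dilution factor calculation:
Single dilution = V_total / V_sample = 49.4 / 2.63 ≈ 18.78327
Number of dilutions = 1
Total DF = (49.4 / 2.63)^1 (full precision, rounded at the end) = 18.78

18.78


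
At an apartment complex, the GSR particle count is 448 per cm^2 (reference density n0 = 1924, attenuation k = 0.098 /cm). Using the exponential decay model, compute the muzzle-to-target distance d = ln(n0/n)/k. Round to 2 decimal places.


GSR distance calculation:
n0/n = 1924 / 448 = 4.294643
ln(n0/n) = 1.457368
d = 1.457368 / 0.098 = 14.87 cm

14.87


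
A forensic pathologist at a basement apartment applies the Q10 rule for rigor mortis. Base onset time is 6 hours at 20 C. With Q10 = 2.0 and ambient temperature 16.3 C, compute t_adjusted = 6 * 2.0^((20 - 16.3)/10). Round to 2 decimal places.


Rigor mortis time adjustment:
Exponent = (T_ref - T_actual) / 10 = (20 - 16.3) / 10 = 0.37
Q10 factor = 2.0^0.37 = 1.29235
t_adjusted = 6 * 1.29235 = 7.75 hours

7.75


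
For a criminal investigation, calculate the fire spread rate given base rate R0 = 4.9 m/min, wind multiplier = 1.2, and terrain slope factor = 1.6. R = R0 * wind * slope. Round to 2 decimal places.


Fire spread rate calculation:
R = R0 * wind_factor * slope_factor
= 4.9 * 1.2 * 1.6
= 5.88 * 1.6
= 9.41 m/min

9.41


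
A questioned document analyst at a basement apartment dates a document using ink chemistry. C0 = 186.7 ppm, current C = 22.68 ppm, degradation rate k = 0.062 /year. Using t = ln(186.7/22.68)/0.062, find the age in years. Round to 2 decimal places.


Document age estimation:
C0/C = 186.7 / 22.68 = 8.231922
ln(C0/C) = 2.10802
t = 2.10802 / 0.062 = 34.00 years

34.00


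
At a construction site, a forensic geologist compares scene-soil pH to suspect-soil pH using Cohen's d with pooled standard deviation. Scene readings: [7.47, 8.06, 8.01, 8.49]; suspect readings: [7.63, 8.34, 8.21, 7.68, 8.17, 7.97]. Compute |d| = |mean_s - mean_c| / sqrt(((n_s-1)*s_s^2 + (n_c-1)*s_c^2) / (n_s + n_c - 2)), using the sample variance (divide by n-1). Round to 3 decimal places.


Pooled-variance Cohen's d for soil pH comparison:
Scene mean = 32.03 / 4 = 8.0075
Suspect mean = 48 / 6 = 8
Scene sample variance s_s^2 = 0.174825
Suspect sample variance s_c^2 = 0.08576
Pooled variance = ((n_s-1)*s_s^2 + (n_c-1)*s_c^2) / (n_s + n_c - 2) = 0.119159
Pooled SD = sqrt(0.119159) = 0.345194
Mean difference = 0.0075
|d| = |0.0075| / 0.345194 = 0.022

0.022


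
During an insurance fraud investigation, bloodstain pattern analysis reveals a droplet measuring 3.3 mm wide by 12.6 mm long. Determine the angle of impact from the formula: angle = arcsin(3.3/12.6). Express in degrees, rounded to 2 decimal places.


Blood spatter impact angle calculation:
width / length = 3.3 / 12.6 = 0.261905
angle = arcsin(0.261905)
angle = 15.18 degrees

15.18
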